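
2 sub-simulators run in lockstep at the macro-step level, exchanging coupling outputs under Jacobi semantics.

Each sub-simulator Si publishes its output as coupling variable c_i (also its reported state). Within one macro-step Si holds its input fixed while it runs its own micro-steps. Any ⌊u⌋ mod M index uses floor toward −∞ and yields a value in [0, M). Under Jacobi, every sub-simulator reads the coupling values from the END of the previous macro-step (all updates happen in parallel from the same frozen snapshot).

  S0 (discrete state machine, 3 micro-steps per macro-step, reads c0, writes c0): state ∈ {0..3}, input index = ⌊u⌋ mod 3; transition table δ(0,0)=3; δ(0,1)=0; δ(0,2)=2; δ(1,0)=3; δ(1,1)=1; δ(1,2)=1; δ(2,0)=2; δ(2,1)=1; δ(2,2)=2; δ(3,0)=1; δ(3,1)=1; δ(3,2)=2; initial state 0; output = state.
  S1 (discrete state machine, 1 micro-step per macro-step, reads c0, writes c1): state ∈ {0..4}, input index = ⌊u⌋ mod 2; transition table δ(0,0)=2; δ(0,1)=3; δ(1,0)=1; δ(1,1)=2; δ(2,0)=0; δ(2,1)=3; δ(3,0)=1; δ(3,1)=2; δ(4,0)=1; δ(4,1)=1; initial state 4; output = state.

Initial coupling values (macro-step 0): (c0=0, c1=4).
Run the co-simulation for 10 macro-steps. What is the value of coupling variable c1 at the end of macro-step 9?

c1 at macro-step 9 = 3

macro 1: S0 reads c0=0 → after 3×micro: 3; S1 reads c0=0 → after 1×micro: 1 ⇒ (c0=3, c1=1)
macro 2: S0 reads c0=3 → after 3×micro: 1; S1 reads c0=3 → after 1×micro: 2 ⇒ (c0=1, c1=2)
macro 3: S0 reads c0=1 → after 3×micro: 1; S1 reads c0=1 → after 1×micro: 3 ⇒ (c0=1, c1=3)
macro 4: S0 reads c0=1 → after 3×micro: 1; S1 reads c0=1 → after 1×micro: 2 ⇒ (c0=1, c1=2)
macro 5: S0 reads c0=1 → after 3×micro: 1; S1 reads c0=1 → after 1×micro: 3 ⇒ (c0=1, c1=3)
macro 6: S0 reads c0=1 → after 3×micro: 1; S1 reads c0=1 → after 1×micro: 2 ⇒ (c0=1, c1=2)
macro 7: S0 reads c0=1 → after 3×micro: 1; S1 reads c0=1 → after 1×micro: 3 ⇒ (c0=1, c1=3)
macro 8: S0 reads c0=1 → after 3×micro: 1; S1 reads c0=1 → after 1×micro: 2 ⇒ (c0=1, c1=2)
macro 9: S0 reads c0=1 → after 3×micro: 1; S1 reads c0=1 → after 1×micro: 3 ⇒ (c0=1, c1=3)
macro 10: S0 reads c0=1 → after 3×micro: 1; S1 reads c0=1 → after 1×micro: 2 ⇒ (c0=1, c1=2)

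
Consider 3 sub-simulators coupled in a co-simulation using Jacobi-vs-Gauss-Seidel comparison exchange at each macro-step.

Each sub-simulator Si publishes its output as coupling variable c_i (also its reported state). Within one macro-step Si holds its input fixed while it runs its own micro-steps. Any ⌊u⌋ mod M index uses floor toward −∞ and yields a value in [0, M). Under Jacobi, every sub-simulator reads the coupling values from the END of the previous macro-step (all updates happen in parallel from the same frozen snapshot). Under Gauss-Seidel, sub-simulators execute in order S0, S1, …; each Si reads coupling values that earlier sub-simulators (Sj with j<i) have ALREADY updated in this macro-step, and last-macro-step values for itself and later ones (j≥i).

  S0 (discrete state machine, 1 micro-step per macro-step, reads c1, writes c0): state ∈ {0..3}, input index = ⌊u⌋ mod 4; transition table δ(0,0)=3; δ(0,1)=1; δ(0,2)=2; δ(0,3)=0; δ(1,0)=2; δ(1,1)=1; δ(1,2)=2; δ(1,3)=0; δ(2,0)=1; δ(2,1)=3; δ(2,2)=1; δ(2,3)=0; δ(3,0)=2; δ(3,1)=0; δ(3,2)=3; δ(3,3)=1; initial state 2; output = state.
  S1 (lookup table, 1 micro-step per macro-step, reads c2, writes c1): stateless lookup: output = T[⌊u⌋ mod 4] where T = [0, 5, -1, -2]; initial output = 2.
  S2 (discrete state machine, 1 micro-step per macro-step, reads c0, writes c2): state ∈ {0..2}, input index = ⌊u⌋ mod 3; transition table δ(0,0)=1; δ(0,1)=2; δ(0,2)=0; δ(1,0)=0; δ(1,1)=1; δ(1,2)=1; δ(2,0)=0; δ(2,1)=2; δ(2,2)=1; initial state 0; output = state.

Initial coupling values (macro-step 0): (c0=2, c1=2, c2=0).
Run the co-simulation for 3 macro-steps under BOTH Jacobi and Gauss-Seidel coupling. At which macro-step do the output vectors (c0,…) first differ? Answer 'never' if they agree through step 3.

[Jacobi] macro 1: S0 reads c1=2 → after 1×micro: 1; S1 reads c2=0 → after 1×micro: 0; S2 reads c0=2 → after 1×micro: 0 ⇒ (c0=1, c1=0, c2=0)
[Jacobi] macro 2: S0 reads c1=0 → after 1×micro: 2; S1 reads c2=0 → after 1×micro: 0; S2 reads c0=1 → after 1×micro: 2 ⇒ (c0=2, c1=0, c2=2)
[Jacobi] macro 3: S0 reads c1=0 → after 1×micro: 1; S1 reads c2=2 → after 1×micro: -1; S2 reads c0=2 → after 1×micro: 1 ⇒ (c0=1, c1=-1, c2=1)
[Gauss-Seidel] macro 1: S0 reads c1=2 → after 1×micro: 1; S1 reads c2=0 → after 1×micro: 0; S2 reads c0=1 → after 1×micro: 2 ⇒ (c0=1, c1=0, c2=2)
[Gauss-Seidel] macro 2: S0 reads c1=0 → after 1×micro: 2; S1 reads c2=2 → after 1×micro: -1; S2 reads c0=2 → after 1×micro: 1 ⇒ (c0=2, c1=-1, c2=1)
[Gauss-Seidel] macro 3: S0 reads c1=-1 → after 1×micro: 0; S1 reads c2=1 → after 1×micro: 5; S2 reads c0=0 → after 1×micro: 0 ⇒ (c0=0, c1=5, c2=0)

first divergence at macro-step: 1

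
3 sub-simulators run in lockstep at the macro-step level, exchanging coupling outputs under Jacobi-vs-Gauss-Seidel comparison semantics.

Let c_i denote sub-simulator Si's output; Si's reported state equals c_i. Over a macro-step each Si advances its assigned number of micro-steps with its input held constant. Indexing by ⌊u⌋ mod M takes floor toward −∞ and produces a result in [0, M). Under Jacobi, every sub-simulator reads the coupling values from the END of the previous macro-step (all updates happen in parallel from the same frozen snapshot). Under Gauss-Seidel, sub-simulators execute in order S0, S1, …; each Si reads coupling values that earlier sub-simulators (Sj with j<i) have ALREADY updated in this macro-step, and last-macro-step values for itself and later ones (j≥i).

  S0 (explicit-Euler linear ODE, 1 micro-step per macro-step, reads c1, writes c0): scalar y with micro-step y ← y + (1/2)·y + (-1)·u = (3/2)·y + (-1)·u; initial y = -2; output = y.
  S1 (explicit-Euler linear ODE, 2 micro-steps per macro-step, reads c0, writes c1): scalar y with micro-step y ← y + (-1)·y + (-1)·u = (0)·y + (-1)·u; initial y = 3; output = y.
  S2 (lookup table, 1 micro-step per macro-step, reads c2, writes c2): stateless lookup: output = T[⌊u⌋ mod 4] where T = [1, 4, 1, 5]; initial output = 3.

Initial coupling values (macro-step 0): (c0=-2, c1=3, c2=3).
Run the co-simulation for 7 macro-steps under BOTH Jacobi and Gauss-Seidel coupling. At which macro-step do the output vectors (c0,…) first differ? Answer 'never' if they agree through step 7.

[Jacobi] macro 1: S0 reads c1=3 → after 1×micro: -6; S1 reads c0=-2 → after 2×micro: 2; S2 reads c2=3 → after 1×micro: 5 ⇒ (c0=-6, c1=2, c2=5)
[Jacobi] macro 2: S0 reads c1=2 → after 1×micro: -11; S1 reads c0=-6 → after 2×micro: 6; S2 reads c2=5 → after 1×micro: 4 ⇒ (c0=-11, c1=6, c2=4)
[Jacobi] macro 3: S0 reads c1=6 → after 1×micro: -45/2; S1 reads c0=-11 → after 2×micro: 11; S2 reads c2=4 → after 1×micro: 1 ⇒ (c0=-45/2, c1=11, c2=1)
[Jacobi] macro 4: S0 reads c1=11 → after 1×micro: -179/4; S1 reads c0=-45/2 → after 2×micro: 45/2; S2 reads c2=1 → after 1×micro: 4 ⇒ (c0=-179/4, c1=45/2, c2=4)
[Jacobi] macro 5: S0 reads c1=45/2 → after 1×micro: -717/8; S1 reads c0=-179/4 → after 2×micro: 179/4; S2 reads c2=4 → after 1×micro: 1 ⇒ (c0=-717/8, c1=179/4, c2=1)
[Jacobi] macro 6: S0 reads c1=179/4 → after 1×micro: -2867/16; S1 reads c0=-717/8 → after 2×micro: 717/8; S2 reads c2=1 → after 1×micro: 4 ⇒ (c0=-2867/16, c1=717/8, c2=4)
[Jacobi] macro 7: S0 reads c1=717/8 → after 1×micro: -11469/32; S1 reads c0=-2867/16 → after 2×micro: 2867/16; S2 reads c2=4 → after 1×micro: 1 ⇒ (c0=-11469/32, c1=2867/16, c2=1)
[Gauss-Seidel] macro 1: S0 reads c1=3 → after 1×micro: -6; S1 reads c0=-6 → after 2×micro: 6; S2 reads c2=3 → after 1×micro: 5 ⇒ (c0=-6, c1=6, c2=5)
[Gauss-Seidel] macro 2: S0 reads c1=6 → after 1×micro: -15; S1 reads c0=-15 → after 2×micro: 15; S2 reads c2=5 → after 1×micro: 4 ⇒ (c0=-15, c1=15, c2=4)
[Gauss-Seidel] macro 3: S0 reads c1=15 → after 1×micro: -75/2; S1 reads c0=-75/2 → after 2×micro: 75/2; S2 reads c2=4 → after 1×micro: 1 ⇒ (c0=-75/2, c1=75/2, c2=1)
[Gauss-Seidel] macro 4: S0 reads c1=75/2 → after 1×micro: -375/4; S1 reads c0=-375/4 → after 2×micro: 375/4; S2 reads c2=1 → after 1×micro: 4 ⇒ (c0=-375/4, c1=375/4, c2=4)
[Gauss-Seidel] macro 5: S0 reads c1=375/4 → after 1×micro: -1875/8; S1 reads c0=-1875/8 → after 2×micro: 1875/8; S2 reads c2=4 → after 1×micro: 1 ⇒ (c0=-1875/8, c1=1875/8, c2=1)
[Gauss-Seidel] macro 6: S0 reads c1=1875/8 → after 1×micro: -9375/16; S1 reads c0=-9375/16 → after 2×micro: 9375/16; S2 reads c2=1 → after 1×micro: 4 ⇒ (c0=-9375/16, c1=9375/16, c2=4)
[Gauss-Seidel] macro 7: S0 reads c1=9375/16 → after 1×micro: -46875/32; S1 reads c0=-46875/32 → after 2×micro: 46875/32; S2 reads c2=4 → after 1×micro: 1 ⇒ (c0=-46875/32, c1=46875/32, c2=1)

first divergence at macro-step: 1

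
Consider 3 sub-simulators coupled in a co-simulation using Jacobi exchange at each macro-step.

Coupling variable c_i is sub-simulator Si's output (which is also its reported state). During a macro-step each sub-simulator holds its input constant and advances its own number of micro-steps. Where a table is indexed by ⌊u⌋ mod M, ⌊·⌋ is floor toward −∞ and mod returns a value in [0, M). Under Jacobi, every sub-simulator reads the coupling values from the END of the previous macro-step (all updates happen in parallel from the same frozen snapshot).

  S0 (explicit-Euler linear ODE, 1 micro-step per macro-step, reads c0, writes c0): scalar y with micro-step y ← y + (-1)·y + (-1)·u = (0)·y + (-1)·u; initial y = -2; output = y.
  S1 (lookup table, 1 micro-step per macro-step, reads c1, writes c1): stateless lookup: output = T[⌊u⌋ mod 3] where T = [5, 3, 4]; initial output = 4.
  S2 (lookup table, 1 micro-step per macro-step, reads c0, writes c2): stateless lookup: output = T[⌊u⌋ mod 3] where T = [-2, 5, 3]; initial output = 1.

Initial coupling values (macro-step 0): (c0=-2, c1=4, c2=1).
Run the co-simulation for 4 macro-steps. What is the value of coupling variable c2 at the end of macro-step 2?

macro 1: S0 reads c0=-2 → after 1×micro: 2; S1 reads c1=4 → after 1×micro: 3; S2 reads c0=-2 → after 1×micro: 5 ⇒ (c0=2, c1=3, c2=5)
macro 2: S0 reads c0=2 → after 1×micro: -2; S1 reads c1=3 → after 1×micro: 5; S2 reads c0=2 → after 1×micro: 3 ⇒ (c0=-2, c1=5, c2=3)
macro 3: S0 reads c0=-2 → after 1×micro: 2; S1 reads c1=5 → after 1×micro: 4; S2 reads c0=-2 → after 1×micro: 5 ⇒ (c0=2, c1=4, c2=5)
macro 4: S0 reads c0=2 → after 1×micro: -2; S1 reads c1=4 → after 1×micro: 3; S2 reads c0=2 → after 1×micro: 3 ⇒ (c0=-2, c1=3, c2=3)

c2 at macro-step 2 = 3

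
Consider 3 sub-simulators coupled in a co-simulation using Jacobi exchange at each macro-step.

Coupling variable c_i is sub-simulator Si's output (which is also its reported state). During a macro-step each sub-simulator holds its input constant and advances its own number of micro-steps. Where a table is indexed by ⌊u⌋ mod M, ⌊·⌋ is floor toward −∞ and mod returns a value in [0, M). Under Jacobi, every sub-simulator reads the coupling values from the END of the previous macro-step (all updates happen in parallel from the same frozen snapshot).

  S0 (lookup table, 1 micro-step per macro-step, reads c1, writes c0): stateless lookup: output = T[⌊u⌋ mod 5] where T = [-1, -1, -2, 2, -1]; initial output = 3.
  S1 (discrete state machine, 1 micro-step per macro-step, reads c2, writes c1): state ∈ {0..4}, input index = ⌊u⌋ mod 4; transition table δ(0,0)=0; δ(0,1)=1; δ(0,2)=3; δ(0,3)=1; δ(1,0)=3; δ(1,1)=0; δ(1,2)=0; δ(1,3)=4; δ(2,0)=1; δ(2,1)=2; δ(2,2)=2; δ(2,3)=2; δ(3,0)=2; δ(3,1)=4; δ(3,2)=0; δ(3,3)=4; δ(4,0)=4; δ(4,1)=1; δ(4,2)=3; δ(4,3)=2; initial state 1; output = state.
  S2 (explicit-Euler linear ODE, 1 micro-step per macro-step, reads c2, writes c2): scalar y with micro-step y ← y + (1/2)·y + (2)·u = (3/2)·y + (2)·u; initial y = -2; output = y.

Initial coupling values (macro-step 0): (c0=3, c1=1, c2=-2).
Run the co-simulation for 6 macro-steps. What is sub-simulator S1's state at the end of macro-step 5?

S1 state at macro-step 5 = 4

macro 1: S0 reads c1=1 → after 1×micro: -1; S1 reads c2=-2 → after 1×micro: 0; S2 reads c2=-2 → after 1×micro: -7 ⇒ (c0=-1, c1=0, c2=-7)
macro 2: S0 reads c1=0 → after 1×micro: -1; S1 reads c2=-7 → after 1×micro: 1; S2 reads c2=-7 → after 1×micro: -49/2 ⇒ (c0=-1, c1=1, c2=-49/2)
macro 3: S0 reads c1=1 → after 1×micro: -1; S1 reads c2=-49/2 → after 1×micro: 4; S2 reads c2=-49/2 → after 1×micro: -343/4 ⇒ (c0=-1, c1=4, c2=-343/4)
macro 4: S0 reads c1=4 → after 1×micro: -1; S1 reads c2=-343/4 → after 1×micro: 3; S2 reads c2=-343/4 → after 1×micro: -2401/8 ⇒ (c0=-1, c1=3, c2=-2401/8)
macro 5: S0 reads c1=3 → after 1×micro: 2; S1 reads c2=-2401/8 → after 1×micro: 4; S2 reads c2=-2401/8 → after 1×micro: -16807/16 ⇒ (c0=2, c1=4, c2=-16807/16)
macro 6: S0 reads c1=4 → after 1×micro: -1; S1 reads c2=-16807/16 → after 1×micro: 1; S2 reads c2=-16807/16 → after 1×micro: -117649/32 ⇒ (c0=-1, c1=1, c2=-117649/32)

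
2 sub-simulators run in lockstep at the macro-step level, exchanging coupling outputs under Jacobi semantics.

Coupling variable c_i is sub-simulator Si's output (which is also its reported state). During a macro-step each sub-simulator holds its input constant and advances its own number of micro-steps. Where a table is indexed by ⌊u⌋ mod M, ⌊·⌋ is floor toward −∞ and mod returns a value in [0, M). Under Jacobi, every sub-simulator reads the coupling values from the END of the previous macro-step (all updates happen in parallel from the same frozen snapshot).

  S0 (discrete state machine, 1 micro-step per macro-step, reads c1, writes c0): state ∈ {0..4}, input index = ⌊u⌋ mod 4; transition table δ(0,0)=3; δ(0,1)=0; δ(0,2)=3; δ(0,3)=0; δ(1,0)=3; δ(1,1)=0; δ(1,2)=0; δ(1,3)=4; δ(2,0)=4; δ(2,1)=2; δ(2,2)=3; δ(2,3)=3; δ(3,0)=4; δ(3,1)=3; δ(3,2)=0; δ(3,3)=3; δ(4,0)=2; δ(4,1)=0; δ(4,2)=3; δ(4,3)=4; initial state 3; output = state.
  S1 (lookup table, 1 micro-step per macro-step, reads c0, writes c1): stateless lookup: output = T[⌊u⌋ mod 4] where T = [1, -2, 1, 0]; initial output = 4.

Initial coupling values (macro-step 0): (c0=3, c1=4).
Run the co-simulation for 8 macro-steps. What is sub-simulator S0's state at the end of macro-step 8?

S0 state at macro-step 8 = 2

macro 1: S0 reads c1=4 → after 1×micro: 4; S1 reads c0=3 → after 1×micro: 0 ⇒ (c0=4, c1=0)
macro 2: S0 reads c1=0 → after 1×micro: 2; S1 reads c0=4 → after 1×micro: 1 ⇒ (c0=2, c1=1)
macro 3: S0 reads c1=1 → after 1×micro: 2; S1 reads c0=2 → after 1×micro: 1 ⇒ (c0=2, c1=1)
macro 4: S0 reads c1=1 → after 1×micro: 2; S1 reads c0=2 → after 1×micro: 1 ⇒ (c0=2, c1=1)
macro 5: S0 reads c1=1 → after 1×micro: 2; S1 reads c0=2 → after 1×micro: 1 ⇒ (c0=2, c1=1)
macro 6: S0 reads c1=1 → after 1×micro: 2; S1 reads c0=2 → after 1×micro: 1 ⇒ (c0=2, c1=1)
macro 7: S0 reads c1=1 → after 1×micro: 2; S1 reads c0=2 → after 1×micro: 1 ⇒ (c0=2, c1=1)
macro 8: S0 reads c1=1 → after 1×micro: 2; S1 reads c0=2 → after 1×micro: 1 ⇒ (c0=2, c1=1)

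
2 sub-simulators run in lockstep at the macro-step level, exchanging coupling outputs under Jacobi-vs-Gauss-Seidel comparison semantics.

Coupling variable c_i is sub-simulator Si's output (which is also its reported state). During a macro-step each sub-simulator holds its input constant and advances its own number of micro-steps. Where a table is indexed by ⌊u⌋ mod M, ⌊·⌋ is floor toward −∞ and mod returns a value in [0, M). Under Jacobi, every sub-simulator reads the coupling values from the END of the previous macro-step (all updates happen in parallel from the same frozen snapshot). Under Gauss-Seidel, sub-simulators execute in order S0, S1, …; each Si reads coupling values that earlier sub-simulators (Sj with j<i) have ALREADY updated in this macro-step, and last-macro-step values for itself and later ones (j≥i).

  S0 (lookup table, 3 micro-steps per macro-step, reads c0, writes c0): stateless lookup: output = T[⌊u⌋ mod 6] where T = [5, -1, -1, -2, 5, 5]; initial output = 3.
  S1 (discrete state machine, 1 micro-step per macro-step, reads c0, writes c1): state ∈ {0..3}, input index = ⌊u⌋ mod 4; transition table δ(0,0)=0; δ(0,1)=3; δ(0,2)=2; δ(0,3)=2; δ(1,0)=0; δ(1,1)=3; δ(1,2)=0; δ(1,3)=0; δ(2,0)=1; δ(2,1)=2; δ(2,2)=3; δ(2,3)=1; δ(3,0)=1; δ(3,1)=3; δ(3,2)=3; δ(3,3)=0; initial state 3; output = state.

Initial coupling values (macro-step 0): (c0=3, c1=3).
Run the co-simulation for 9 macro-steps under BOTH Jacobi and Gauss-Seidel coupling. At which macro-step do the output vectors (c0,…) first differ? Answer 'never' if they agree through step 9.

[Jacobi] macro 1: S0 reads c0=3 → after 3×micro: -2; S1 reads c0=3 → after 1×micro: 0 ⇒ (c0=-2, c1=0)
[Jacobi] macro 2: S0 reads c0=-2 → after 3×micro: 5; S1 reads c0=-2 → after 1×micro: 2 ⇒ (c0=5, c1=2)
[Jacobi] macro 3: S0 reads c0=5 → after 3×micro: 5; S1 reads c0=5 → after 1×micro: 2 ⇒ (c0=5, c1=2)
[Jacobi] macro 4: S0 reads c0=5 → after 3×micro: 5; S1 reads c0=5 → after 1×micro: 2 ⇒ (c0=5, c1=2)
[Jacobi] macro 5: S0 reads c0=5 → after 3×micro: 5; S1 reads c0=5 → after 1×micro: 2 ⇒ (c0=5, c1=2)
[Jacobi] macro 6: S0 reads c0=5 → after 3×micro: 5; S1 reads c0=5 → after 1×micro: 2 ⇒ (c0=5, c1=2)
[Jacobi] macro 7: S0 reads c0=5 → after 3×micro: 5; S1 reads c0=5 → after 1×micro: 2 ⇒ (c0=5, c1=2)
[Jacobi] macro 8: S0 reads c0=5 → after 3×micro: 5; S1 reads c0=5 → after 1×micro: 2 ⇒ (c0=5, c1=2)
[Jacobi] macro 9: S0 reads c0=5 → after 3×micro: 5; S1 reads c0=5 → after 1×micro: 2 ⇒ (c0=5, c1=2)
[Gauss-Seidel] macro 1: S0 reads c0=3 → after 3×micro: -2; S1 reads c0=-2 → after 1×micro: 3 ⇒ (c0=-2, c1=3)
[Gauss-Seidel] macro 2: S0 reads c0=-2 → after 3×micro: 5; S1 reads c0=5 → after 1×micro: 3 ⇒ (c0=5, c1=3)
[Gauss-Seidel] macro 3: S0 reads c0=5 → after 3×micro: 5; S1 reads c0=5 → after 1×micro: 3 ⇒ (c0=5, c1=3)
[Gauss-Seidel] macro 4: S0 reads c0=5 → after 3×micro: 5; S1 reads c0=5 → after 1×micro: 3 ⇒ (c0=5, c1=3)
[Gauss-Seidel] macro 5: S0 reads c0=5 → after 3×micro: 5; S1 reads c0=5 → after 1×micro: 3 ⇒ (c0=5, c1=3)
[Gauss-Seidel] macro 6: S0 reads c0=5 → after 3×micro: 5; S1 reads c0=5 → after 1×micro: 3 ⇒ (c0=5, c1=3)
[Gauss-Seidel] macro 7: S0 reads c0=5 → after 3×micro: 5; S1 reads c0=5 → after 1×micro: 3 ⇒ (c0=5, c1=3)
[Gauss-Seidel] macro 8: S0 reads c0=5 → after 3×micro: 5; S1 reads c0=5 → after 1×micro: 3 ⇒ (c0=5, c1=3)
[Gauss-Seidel] macro 9: S0 reads c0=5 → after 3×micro: 5; S1 reads c0=5 → after 1×micro: 3 ⇒ (c0=5, c1=3)

first divergence at macro-step: 1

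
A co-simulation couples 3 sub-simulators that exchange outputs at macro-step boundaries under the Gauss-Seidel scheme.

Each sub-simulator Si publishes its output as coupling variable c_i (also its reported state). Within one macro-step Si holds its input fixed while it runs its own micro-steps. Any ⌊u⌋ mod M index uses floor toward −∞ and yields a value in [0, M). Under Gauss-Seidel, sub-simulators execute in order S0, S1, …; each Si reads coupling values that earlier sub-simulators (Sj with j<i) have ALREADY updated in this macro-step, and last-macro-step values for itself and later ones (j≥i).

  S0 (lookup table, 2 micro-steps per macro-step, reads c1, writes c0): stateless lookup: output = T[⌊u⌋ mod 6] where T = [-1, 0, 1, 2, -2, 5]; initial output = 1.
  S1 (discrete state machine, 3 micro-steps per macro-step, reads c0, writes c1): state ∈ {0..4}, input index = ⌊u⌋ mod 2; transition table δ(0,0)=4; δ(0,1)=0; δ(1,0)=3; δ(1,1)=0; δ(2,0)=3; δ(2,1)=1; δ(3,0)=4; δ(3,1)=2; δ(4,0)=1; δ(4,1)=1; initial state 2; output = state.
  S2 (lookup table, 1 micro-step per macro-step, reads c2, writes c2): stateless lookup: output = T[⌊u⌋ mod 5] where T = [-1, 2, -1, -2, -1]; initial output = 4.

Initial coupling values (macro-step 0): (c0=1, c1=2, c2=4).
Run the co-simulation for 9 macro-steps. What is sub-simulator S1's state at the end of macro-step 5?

S1 state at macro-step 5 = 0

macro 1: S0 reads c1=2 → after 2×micro: 1; S1 reads c0=1 → after 3×micro: 0; S2 reads c2=4 → after 1×micro: -1 ⇒ (c0=1, c1=0, c2=-1)
macro 2: S0 reads c1=0 → after 2×micro: -1; S1 reads c0=-1 → after 3×micro: 0; S2 reads c2=-1 → after 1×micro: -1 ⇒ (c0=-1, c1=0, c2=-1)
macro 3: S0 reads c1=0 → after 2×micro: -1; S1 reads c0=-1 → after 3×micro: 0; S2 reads c2=-1 → after 1×micro: -1 ⇒ (c0=-1, c1=0, c2=-1)
macro 4: S0 reads c1=0 → after 2×micro: -1; S1 reads c0=-1 → after 3×micro: 0; S2 reads c2=-1 → after 1×micro: -1 ⇒ (c0=-1, c1=0, c2=-1)
macro 5: S0 reads c1=0 → after 2×micro: -1; S1 reads c0=-1 → after 3×micro: 0; S2 reads c2=-1 → after 1×micro: -1 ⇒ (c0=-1, c1=0, c2=-1)
macro 6: S0 reads c1=0 → after 2×micro: -1; S1 reads c0=-1 → after 3×micro: 0; S2 reads c2=-1 → after 1×micro: -1 ⇒ (c0=-1, c1=0, c2=-1)
macro 7: S0 reads c1=0 → after 2×micro: -1; S1 reads c0=-1 → after 3×micro: 0; S2 reads c2=-1 → after 1×micro: -1 ⇒ (c0=-1, c1=0, c2=-1)
macro 8: S0 reads c1=0 → after 2×micro: -1; S1 reads c0=-1 → after 3×micro: 0; S2 reads c2=-1 → after 1×micro: -1 ⇒ (c0=-1, c1=0, c2=-1)
macro 9: S0 reads c1=0 → after 2×micro: -1; S1 reads c0=-1 → after 3×micro: 0; S2 reads c2=-1 → after 1×micro: -1 ⇒ (c0=-1, c1=0, c2=-1)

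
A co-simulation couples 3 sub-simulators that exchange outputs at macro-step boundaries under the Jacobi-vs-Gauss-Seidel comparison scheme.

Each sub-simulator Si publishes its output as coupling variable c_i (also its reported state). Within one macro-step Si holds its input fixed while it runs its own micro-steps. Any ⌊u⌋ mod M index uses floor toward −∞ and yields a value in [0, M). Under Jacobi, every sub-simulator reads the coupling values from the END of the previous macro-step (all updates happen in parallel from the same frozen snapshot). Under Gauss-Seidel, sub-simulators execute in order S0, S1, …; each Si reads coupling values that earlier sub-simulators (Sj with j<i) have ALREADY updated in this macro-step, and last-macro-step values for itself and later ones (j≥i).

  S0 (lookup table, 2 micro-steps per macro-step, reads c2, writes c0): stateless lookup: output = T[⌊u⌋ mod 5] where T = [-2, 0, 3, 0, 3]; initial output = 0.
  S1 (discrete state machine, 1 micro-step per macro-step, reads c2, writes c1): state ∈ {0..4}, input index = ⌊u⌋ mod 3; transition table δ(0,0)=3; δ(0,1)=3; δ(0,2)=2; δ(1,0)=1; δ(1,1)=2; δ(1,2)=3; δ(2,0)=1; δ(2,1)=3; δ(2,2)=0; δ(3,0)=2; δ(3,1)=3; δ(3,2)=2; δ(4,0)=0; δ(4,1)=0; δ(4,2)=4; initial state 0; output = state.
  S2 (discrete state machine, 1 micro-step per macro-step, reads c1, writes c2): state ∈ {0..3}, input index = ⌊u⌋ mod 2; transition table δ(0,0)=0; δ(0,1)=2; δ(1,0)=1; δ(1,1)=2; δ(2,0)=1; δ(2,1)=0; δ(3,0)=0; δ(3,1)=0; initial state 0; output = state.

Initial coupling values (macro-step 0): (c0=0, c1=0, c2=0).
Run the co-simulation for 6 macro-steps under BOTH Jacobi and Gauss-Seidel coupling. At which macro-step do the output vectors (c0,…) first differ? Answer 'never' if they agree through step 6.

[Jacobi] macro 1: S0 reads c2=0 → after 2×micro: -2; S1 reads c2=0 → after 1×micro: 3; S2 reads c1=0 → after 1×micro: 0 ⇒ (c0=-2, c1=3, c2=0)
[Jacobi] macro 2: S0 reads c2=0 → after 2×micro: -2; S1 reads c2=0 → after 1×micro: 2; S2 reads c1=3 → after 1×micro: 2 ⇒ (c0=-2, c1=2, c2=2)
[Jacobi] macro 3: S0 reads c2=2 → after 2×micro: 3; S1 reads c2=2 → after 1×micro: 0; S2 reads c1=2 → after 1×micro: 1 ⇒ (c0=3, c1=0, c2=1)
[Jacobi] macro 4: S0 reads c2=1 → after 2×micro: 0; S1 reads c2=1 → after 1×micro: 3; S2 reads c1=0 → after 1×micro: 1 ⇒ (c0=0, c1=3, c2=1)
[Jacobi] macro 5: S0 reads c2=1 → after 2×micro: 0; S1 reads c2=1 → after 1×micro: 3; S2 reads c1=3 → after 1×micro: 2 ⇒ (c0=0, c1=3, c2=2)
[Jacobi] macro 6: S0 reads c2=2 → after 2×micro: 3; S1 reads c2=2 → after 1×micro: 2; S2 reads c1=3 → after 1×micro: 0 ⇒ (c0=3, c1=2, c2=0)
[Gauss-Seidel] macro 1: S0 reads c2=0 → after 2×micro: -2; S1 reads c2=0 → after 1×micro: 3; S2 reads c1=3 → after 1×micro: 2 ⇒ (c0=-2, c1=3, c2=2)
[Gauss-Seidel] macro 2: S0 reads c2=2 → after 2×micro: 3; S1 reads c2=2 → after 1×micro: 2; S2 reads c1=2 → after 1×micro: 1 ⇒ (c0=3, c1=2, c2=1)
[Gauss-Seidel] macro 3: S0 reads c2=1 → after 2×micro: 0; S1 reads c2=1 → after 1×micro: 3; S2 reads c1=3 → after 1×micro: 2 ⇒ (c0=0, c1=3, c2=2)
[Gauss-Seidel] macro 4: S0 reads c2=2 → after 2×micro: 3; S1 reads c2=2 → after 1×micro: 2; S2 reads c1=2 → after 1×micro: 1 ⇒ (c0=3, c1=2, c2=1)
[Gauss-Seidel] macro 5: S0 reads c2=1 → after 2×micro: 0; S1 reads c2=1 → after 1×micro: 3; S2 reads c1=3 → after 1×micro: 2 ⇒ (c0=0, c1=3, c2=2)
[Gauss-Seidel] macro 6: S0 reads c2=2 → after 2×micro: 3; S1 reads c2=2 → after 1×micro: 2; S2 reads c1=2 → after 1×micro: 1 ⇒ (c0=3, c1=2, c2=1)

first divergence at macro-step: 1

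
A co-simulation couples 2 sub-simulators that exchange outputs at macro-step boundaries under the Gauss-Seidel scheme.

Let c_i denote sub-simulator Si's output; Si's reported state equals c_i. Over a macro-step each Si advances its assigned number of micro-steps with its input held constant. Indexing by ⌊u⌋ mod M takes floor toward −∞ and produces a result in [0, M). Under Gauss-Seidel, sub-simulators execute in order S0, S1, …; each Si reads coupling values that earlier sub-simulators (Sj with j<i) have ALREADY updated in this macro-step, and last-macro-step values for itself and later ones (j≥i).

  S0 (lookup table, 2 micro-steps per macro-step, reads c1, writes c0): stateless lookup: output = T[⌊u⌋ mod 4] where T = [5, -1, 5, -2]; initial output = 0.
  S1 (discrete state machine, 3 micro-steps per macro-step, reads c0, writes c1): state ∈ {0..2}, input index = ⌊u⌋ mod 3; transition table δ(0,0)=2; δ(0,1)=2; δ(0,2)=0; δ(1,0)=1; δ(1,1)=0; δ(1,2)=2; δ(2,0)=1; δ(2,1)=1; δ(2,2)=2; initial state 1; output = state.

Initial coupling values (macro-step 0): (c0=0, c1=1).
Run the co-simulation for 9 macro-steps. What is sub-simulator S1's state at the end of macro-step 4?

S1 state at macro-step 4 = 2

macro 1: S0 reads c1=1 → after 2×micro: -1; S1 reads c0=-1 → after 3×micro: 2 ⇒ (c0=-1, c1=2)
macro 2: S0 reads c1=2 → after 2×micro: 5; S1 reads c0=5 → after 3×micro: 2 ⇒ (c0=5, c1=2)
macro 3: S0 reads c1=2 → after 2×micro: 5; S1 reads c0=5 → after 3×micro: 2 ⇒ (c0=5, c1=2)
macro 4: S0 reads c1=2 → after 2×micro: 5; S1 reads c0=5 → after 3×micro: 2 ⇒ (c0=5, c1=2)
macro 5: S0 reads c1=2 → after 2×micro: 5; S1 reads c0=5 → after 3×micro: 2 ⇒ (c0=5, c1=2)
macro 6: S0 reads c1=2 → after 2×micro: 5; S1 reads c0=5 → after 3×micro: 2 ⇒ (c0=5, c1=2)
macro 7: S0 reads c1=2 → after 2×micro: 5; S1 reads c0=5 → after 3×micro: 2 ⇒ (c0=5, c1=2)
macro 8: S0 reads c1=2 → after 2×micro: 5; S1 reads c0=5 → after 3×micro: 2 ⇒ (c0=5, c1=2)
macro 9: S0 reads c1=2 → after 2×micro: 5; S1 reads c0=5 → after 3×micro: 2 ⇒ (c0=5, c1=2)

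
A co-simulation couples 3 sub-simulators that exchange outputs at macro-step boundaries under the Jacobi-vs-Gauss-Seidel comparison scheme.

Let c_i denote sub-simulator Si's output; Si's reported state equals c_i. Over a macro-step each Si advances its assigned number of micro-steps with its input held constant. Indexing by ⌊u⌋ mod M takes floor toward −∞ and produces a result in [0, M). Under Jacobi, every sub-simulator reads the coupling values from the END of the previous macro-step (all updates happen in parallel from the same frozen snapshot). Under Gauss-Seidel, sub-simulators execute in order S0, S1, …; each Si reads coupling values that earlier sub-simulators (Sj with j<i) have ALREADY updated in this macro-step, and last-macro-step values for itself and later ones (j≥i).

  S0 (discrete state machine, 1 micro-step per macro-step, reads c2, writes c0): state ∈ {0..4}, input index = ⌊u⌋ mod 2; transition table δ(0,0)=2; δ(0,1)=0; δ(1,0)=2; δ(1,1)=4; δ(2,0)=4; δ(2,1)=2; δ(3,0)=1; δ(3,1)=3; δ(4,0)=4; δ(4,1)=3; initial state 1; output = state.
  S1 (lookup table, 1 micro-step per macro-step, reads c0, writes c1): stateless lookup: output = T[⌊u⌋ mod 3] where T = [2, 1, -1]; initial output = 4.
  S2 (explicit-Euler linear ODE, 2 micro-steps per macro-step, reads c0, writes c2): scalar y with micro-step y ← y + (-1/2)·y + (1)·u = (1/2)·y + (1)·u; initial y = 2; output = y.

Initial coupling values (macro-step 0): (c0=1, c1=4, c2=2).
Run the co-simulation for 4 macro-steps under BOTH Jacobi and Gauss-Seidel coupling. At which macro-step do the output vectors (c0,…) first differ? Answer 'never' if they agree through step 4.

[Jacobi] macro 1: S0 reads c2=2 → after 1×micro: 2; S1 reads c0=1 → after 1×micro: 1; S2 reads c0=1 → after 2×micro: 2 ⇒ (c0=2, c1=1, c2=2)
[Jacobi] macro 2: S0 reads c2=2 → after 1×micro: 4; S1 reads c0=2 → after 1×micro: -1; S2 reads c0=2 → after 2×micro: 7/2 ⇒ (c0=4, c1=-1, c2=7/2)
[Jacobi] macro 3: S0 reads c2=7/2 → after 1×micro: 3; S1 reads c0=4 → after 1×micro: 1; S2 reads c0=4 → after 2×micro: 55/8 ⇒ (c0=3, c1=1, c2=55/8)
[Jacobi] macro 4: S0 reads c2=55/8 → after 1×micro: 1; S1 reads c0=3 → after 1×micro: 2; S2 reads c0=3 → after 2×micro: 199/32 ⇒ (c0=1, c1=2, c2=199/32)
[Gauss-Seidel] macro 1: S0 reads c2=2 → after 1×micro: 2; S1 reads c0=2 → after 1×micro: -1; S2 reads c0=2 → after 2×micro: 7/2 ⇒ (c0=2, c1=-1, c2=7/2)
[Gauss-Seidel] macro 2: S0 reads c2=7/2 → after 1×micro: 2; S1 reads c0=2 → after 1×micro: -1; S2 reads c0=2 → after 2×micro: 31/8 ⇒ (c0=2, c1=-1, c2=31/8)
[Gauss-Seidel] macro 3: S0 reads c2=31/8 → after 1×micro: 2; S1 reads c0=2 → after 1×micro: -1; S2 reads c0=2 → after 2×micro: 127/32 ⇒ (c0=2, c1=-1, c2=127/32)
[Gauss-Seidel] macro 4: S0 reads c2=127/32 → after 1×micro: 2; S1 reads c0=2 → after 1×micro: -1; S2 reads c0=2 → after 2×micro: 511/128 ⇒ (c0=2, c1=-1, c2=511/128)

first divergence at macro-step: 1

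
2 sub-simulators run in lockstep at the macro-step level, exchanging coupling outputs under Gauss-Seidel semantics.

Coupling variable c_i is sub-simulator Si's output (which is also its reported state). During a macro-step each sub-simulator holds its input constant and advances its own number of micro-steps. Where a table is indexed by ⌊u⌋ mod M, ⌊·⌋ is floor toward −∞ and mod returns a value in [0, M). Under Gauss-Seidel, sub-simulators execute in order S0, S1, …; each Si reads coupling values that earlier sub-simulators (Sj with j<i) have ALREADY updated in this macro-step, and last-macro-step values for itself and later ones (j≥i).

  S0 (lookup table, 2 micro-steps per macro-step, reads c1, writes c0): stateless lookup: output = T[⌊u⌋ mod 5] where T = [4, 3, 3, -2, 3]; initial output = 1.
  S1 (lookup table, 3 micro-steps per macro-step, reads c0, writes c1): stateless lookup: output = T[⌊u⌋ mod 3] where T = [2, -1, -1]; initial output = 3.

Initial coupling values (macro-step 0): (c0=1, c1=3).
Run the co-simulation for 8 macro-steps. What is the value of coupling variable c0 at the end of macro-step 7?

c0 at macro-step 7 = 3

macro 1: S0 reads c1=3 → after 2×micro: -2; S1 reads c0=-2 → after 3×micro: -1 ⇒ (c0=-2, c1=-1)
macro 2: S0 reads c1=-1 → after 2×micro: 3; S1 reads c0=3 → after 3×micro: 2 ⇒ (c0=3, c1=2)
macro 3: S0 reads c1=2 → after 2×micro: 3; S1 reads c0=3 → after 3×micro: 2 ⇒ (c0=3, c1=2)
macro 4: S0 reads c1=2 → after 2×micro: 3; S1 reads c0=3 → after 3×micro: 2 ⇒ (c0=3, c1=2)
macro 5: S0 reads c1=2 → after 2×micro: 3; S1 reads c0=3 → after 3×micro: 2 ⇒ (c0=3, c1=2)
macro 6: S0 reads c1=2 → after 2×micro: 3; S1 reads c0=3 → after 3×micro: 2 ⇒ (c0=3, c1=2)
macro 7: S0 reads c1=2 → after 2×micro: 3; S1 reads c0=3 → after 3×micro: 2 ⇒ (c0=3, c1=2)
macro 8: S0 reads c1=2 → after 2×micro: 3; S1 reads c0=3 → after 3×micro: 2 ⇒ (c0=3, c1=2)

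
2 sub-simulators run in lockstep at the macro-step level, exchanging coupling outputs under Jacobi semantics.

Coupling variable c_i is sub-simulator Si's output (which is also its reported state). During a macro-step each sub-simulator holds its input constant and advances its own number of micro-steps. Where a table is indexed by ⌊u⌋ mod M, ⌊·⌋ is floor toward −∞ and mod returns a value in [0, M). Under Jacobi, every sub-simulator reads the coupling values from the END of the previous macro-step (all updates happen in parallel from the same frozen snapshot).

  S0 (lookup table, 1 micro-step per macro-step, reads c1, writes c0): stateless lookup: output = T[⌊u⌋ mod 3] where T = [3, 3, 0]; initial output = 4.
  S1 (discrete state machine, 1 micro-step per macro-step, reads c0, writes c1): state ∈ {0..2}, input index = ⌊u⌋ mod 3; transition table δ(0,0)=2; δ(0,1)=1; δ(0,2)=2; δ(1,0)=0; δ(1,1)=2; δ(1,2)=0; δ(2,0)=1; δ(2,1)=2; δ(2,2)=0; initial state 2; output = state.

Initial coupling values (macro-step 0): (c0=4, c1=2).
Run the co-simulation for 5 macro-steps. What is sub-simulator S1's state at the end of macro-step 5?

macro 1: S0 reads c1=2 → after 1×micro: 0; S1 reads c0=4 → after 1×micro: 2 ⇒ (c0=0, c1=2)
macro 2: S0 reads c1=2 → after 1×micro: 0; S1 reads c0=0 → after 1×micro: 1 ⇒ (c0=0, c1=1)
macro 3: S0 reads c1=1 → after 1×micro: 3; S1 reads c0=0 → after 1×micro: 0 ⇒ (c0=3, c1=0)
macro 4: S0 reads c1=0 → after 1×micro: 3; S1 reads c0=3 → after 1×micro: 2 ⇒ (c0=3, c1=2)
macro 5: S0 reads c1=2 → after 1×micro: 0; S1 reads c0=3 → after 1×micro: 1 ⇒ (c0=0, c1=1)

S1 state at macro-step 5 = 1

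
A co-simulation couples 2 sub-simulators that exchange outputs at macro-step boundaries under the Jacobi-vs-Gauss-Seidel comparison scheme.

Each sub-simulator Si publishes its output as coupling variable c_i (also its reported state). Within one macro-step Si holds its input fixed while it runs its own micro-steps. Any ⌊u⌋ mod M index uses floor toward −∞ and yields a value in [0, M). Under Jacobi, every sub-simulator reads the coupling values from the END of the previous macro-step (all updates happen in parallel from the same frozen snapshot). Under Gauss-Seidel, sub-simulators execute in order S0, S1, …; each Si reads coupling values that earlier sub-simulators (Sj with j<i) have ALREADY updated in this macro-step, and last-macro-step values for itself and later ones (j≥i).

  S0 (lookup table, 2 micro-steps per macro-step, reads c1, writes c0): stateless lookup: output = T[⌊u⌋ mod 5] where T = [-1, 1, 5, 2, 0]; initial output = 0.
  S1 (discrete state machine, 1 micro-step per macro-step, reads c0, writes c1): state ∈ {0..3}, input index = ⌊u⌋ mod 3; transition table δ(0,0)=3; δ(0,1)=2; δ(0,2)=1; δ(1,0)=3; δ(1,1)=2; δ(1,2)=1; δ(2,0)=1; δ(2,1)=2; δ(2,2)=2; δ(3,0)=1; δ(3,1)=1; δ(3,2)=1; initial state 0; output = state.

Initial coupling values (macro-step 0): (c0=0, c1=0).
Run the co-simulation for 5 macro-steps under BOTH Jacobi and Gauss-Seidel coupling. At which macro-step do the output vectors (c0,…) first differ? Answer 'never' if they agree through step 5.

first divergence at macro-step: 1

[Jacobi] macro 1: S0 reads c1=0 → after 2×micro: -1; S1 reads c0=0 → after 1×micro: 3 ⇒ (c0=-1, c1=3)
[Jacobi] macro 2: S0 reads c1=3 → after 2×micro: 2; S1 reads c0=-1 → after 1×micro: 1 ⇒ (c0=2, c1=1)
[Jacobi] macro 3: S0 reads c1=1 → after 2×micro: 1; S1 reads c0=2 → after 1×micro: 1 ⇒ (c0=1, c1=1)
[Jacobi] macro 4: S0 reads c1=1 → after 2×micro: 1; S1 reads c0=1 → after 1×micro: 2 ⇒ (c0=1, c1=2)
[Jacobi] macro 5: S0 reads c1=2 → after 2×micro: 5; S1 reads c0=1 → after 1×micro: 2 ⇒ (c0=5, c1=2)
[Gauss-Seidel] macro 1: S0 reads c1=0 → after 2×micro: -1; S1 reads c0=-1 → after 1×micro: 1 ⇒ (c0=-1, c1=1)
[Gauss-Seidel] macro 2: S0 reads c1=1 → after 2×micro: 1; S1 reads c0=1 → after 1×micro: 2 ⇒ (c0=1, c1=2)
[Gauss-Seidel] macro 3: S0 reads c1=2 → after 2×micro: 5; S1 reads c0=5 → after 1×micro: 2 ⇒ (c0=5, c1=2)
[Gauss-Seidel] macro 4: S0 reads c1=2 → after 2×micro: 5; S1 reads c0=5 → after 1×micro: 2 ⇒ (c0=5, c1=2)
[Gauss-Seidel] macro 5: S0 reads c1=2 → after 2×micro: 5; S1 reads c0=5 → after 1×micro: 2 ⇒ (c0=5, c1=2)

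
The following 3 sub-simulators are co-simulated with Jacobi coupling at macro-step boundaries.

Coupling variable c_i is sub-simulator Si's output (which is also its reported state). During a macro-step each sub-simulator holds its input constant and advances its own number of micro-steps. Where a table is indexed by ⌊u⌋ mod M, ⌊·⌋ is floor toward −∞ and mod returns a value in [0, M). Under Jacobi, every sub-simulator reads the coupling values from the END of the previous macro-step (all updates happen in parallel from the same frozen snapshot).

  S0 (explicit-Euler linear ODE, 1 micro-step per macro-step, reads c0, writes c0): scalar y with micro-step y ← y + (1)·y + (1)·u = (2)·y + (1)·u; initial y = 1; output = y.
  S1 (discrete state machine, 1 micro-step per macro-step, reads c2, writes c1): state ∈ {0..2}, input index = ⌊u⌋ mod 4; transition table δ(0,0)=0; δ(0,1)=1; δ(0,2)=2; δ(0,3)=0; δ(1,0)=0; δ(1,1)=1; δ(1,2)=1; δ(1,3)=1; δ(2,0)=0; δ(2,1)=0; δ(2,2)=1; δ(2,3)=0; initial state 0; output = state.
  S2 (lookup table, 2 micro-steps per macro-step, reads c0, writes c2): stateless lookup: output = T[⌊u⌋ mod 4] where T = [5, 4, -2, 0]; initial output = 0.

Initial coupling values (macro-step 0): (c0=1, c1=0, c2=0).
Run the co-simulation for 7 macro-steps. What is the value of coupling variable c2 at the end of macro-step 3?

macro 1: S0 reads c0=1 → after 1×micro: 3; S1 reads c2=0 → after 1×micro: 0; S2 reads c0=1 → after 2×micro: 4 ⇒ (c0=3, c1=0, c2=4)
macro 2: S0 reads c0=3 → after 1×micro: 9; S1 reads c2=4 → after 1×micro: 0; S2 reads c0=3 → after 2×micro: 0 ⇒ (c0=9, c1=0, c2=0)
macro 3: S0 reads c0=9 → after 1×micro: 27; S1 reads c2=0 → after 1×micro: 0; S2 reads c0=9 → after 2×micro: 4 ⇒ (c0=27, c1=0, c2=4)
macro 4: S0 reads c0=27 → after 1×micro: 81; S1 reads c2=4 → after 1×micro: 0; S2 reads c0=27 → after 2×micro: 0 ⇒ (c0=81, c1=0, c2=0)
macro 5: S0 reads c0=81 → after 1×micro: 243; S1 reads c2=0 → after 1×micro: 0; S2 reads c0=81 → after 2×micro: 4 ⇒ (c0=243, c1=0, c2=4)
macro 6: S0 reads c0=243 → after 1×micro: 729; S1 reads c2=4 → after 1×micro: 0; S2 reads c0=243 → after 2×micro: 0 ⇒ (c0=729, c1=0, c2=0)
macro 7: S0 reads c0=729 → after 1×micro: 2187; S1 reads c2=0 → after 1×micro: 0; S2 reads c0=729 → after 2×micro: 4 ⇒ (c0=2187, c1=0, c2=4)

c2 at macro-step 3 = 4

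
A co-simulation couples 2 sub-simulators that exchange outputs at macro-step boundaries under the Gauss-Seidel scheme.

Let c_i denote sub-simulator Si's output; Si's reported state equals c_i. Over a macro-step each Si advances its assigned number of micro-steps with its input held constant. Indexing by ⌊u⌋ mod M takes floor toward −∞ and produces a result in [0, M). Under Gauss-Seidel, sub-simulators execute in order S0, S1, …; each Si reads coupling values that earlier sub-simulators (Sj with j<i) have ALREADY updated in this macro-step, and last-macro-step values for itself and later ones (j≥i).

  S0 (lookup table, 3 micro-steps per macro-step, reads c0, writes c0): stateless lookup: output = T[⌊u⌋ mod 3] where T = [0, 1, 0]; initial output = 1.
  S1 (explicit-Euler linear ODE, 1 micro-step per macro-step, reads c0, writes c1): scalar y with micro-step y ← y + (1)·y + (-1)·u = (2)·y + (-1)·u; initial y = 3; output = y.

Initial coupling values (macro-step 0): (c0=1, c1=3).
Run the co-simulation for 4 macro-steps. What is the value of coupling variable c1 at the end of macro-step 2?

macro 1: S0 reads c0=1 → after 3×micro: 1; S1 reads c0=1 → after 1×micro: 5 ⇒ (c0=1, c1=5)
macro 2: S0 reads c0=1 → after 3×micro: 1; S1 reads c0=1 → after 1×micro: 9 ⇒ (c0=1, c1=9)
macro 3: S0 reads c0=1 → after 3×micro: 1; S1 reads c0=1 → after 1×micro: 17 ⇒ (c0=1, c1=17)
macro 4: S0 reads c0=1 → after 3×micro: 1; S1 reads c0=1 → after 1×micro: 33 ⇒ (c0=1, c1=33)

c1 at macro-step 2 = 9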